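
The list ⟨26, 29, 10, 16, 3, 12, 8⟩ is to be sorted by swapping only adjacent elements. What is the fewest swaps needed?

The minimum number of adjacent swaps to sort an array equals its inversion count, since every such swap removes exactly one inversion.
Count inversions — for each element, later elements that are smaller:
26: 10, 16, 3, 12, 8 → 5
29: 10, 16, 3, 12, 8 → 5
10: 3, 8 → 2
16: 3, 12, 8 → 3
3: none → 0
12: 8 → 1
8: none → 0
Total inversions: 5 + 5 + 2 + 3 + 0 + 1 + 0 = 16

16 adjacent swaps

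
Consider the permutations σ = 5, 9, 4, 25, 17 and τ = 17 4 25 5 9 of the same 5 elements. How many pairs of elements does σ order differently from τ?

8

Assign each item its position (1..5) in the first ordering, then rewrite the second ordering as that position sequence:
positions: 5→1, 9→2, 4→3, 25→4, 17→5
second ordering as positions: [5, 3, 4, 1, 2]
Discordant pairs = inversions in this position sequence.
5: 3, 4, 1, 2 → 4
3: 1, 2 → 2
4: 1, 2 → 2
1: 0
2: 0
Total: 4 + 2 + 2 + 0 + 0 = 8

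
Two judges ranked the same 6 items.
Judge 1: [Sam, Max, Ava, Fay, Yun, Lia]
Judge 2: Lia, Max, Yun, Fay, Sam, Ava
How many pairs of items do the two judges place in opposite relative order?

Assign each item its position (1..6) in the first ordering, then rewrite the second ordering as that position sequence:
positions: Sam→1, Max→2, Ava→3, Fay→4, Yun→5, Lia→6
second ordering as positions: [6, 2, 5, 4, 1, 3]
Discordant pairs = inversions in this position sequence.
6: 2, 5, 4, 1, 3 → 5
2: 1 → 1
5: 4, 1, 3 → 3
4: 1, 3 → 2
1: 0
3: 0
Total: 5 + 1 + 3 + 2 + 0 + 0 = 11

11 discordant pairs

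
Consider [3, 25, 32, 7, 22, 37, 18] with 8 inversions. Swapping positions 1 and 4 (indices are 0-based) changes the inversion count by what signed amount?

-1

Positions 1 and 4 hold 25 and 22; after swapping, the array is [3, 22, 32, 7, 25, 37, 18].
Sweep left to right; for each value list the smaller values that follow it:
3 → none → 0
22 → 7, 18 → 2
32 → 7, 25, 18 → 3
7 → none → 0
25 → 18 → 1
37 → 18 → 1
18 → none → 0
Sum: 0 + 2 + 3 + 0 + 1 + 1 + 0 = 7
Change: 7 − 8 = -1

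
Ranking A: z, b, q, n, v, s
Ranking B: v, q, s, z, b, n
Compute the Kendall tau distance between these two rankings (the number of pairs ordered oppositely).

9

Assign each item its position (1..6) in the first ordering, then rewrite the second ordering as that position sequence:
positions: z→1, b→2, q→3, n→4, v→5, s→6
second ordering as positions: [5, 3, 6, 1, 2, 4]
Discordant pairs = inversions in this position sequence.
5: 3, 1, 2, 4 → 4
3: 1, 2 → 2
6: 1, 2, 4 → 3
1: 0
2: 0
4: 0
Total: 4 + 2 + 3 + 0 + 0 + 0 = 9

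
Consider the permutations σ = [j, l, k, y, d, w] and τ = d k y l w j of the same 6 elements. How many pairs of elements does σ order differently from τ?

Assign each item its position (1..6) in the first ordering, then rewrite the second ordering as that position sequence:
positions: j→1, l→2, k→3, y→4, d→5, w→6
second ordering as positions: [5, 3, 4, 2, 6, 1]
Discordant pairs = inversions in this position sequence.
5: 3, 4, 2, 1 → 4
3: 2, 1 → 2
4: 2, 1 → 2
2: 1 → 1
6: 1 → 1
1: 0
Total: 4 + 2 + 2 + 1 + 1 + 0 = 10

10 discordant pairs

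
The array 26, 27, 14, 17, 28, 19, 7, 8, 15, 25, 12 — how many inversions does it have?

For each element, count later entries that are smaller:
26 → 14, 17, 19, 7, 8, 15, 25, 12 → 8
27 → 14, 17, 19, 7, 8, 15, 25, 12 → 8
14 → 7, 8, 12 → 3
17 → 7, 8, 15, 12 → 4
28 → 19, 7, 8, 15, 25, 12 → 6
19 → 7, 8, 15, 12 → 4
7 → none → 0
8 → none → 0
15 → 12 → 1
25 → 12 → 1
12 → none → 0
Sum: 8 + 8 + 3 + 4 + 6 + 4 + 0 + 0 + 1 + 1 + 0 = 35

35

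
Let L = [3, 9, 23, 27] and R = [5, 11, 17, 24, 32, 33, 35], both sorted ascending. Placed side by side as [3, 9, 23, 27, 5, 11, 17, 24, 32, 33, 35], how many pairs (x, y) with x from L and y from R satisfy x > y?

8 split inversions

For each element r of the right run, count left-run elements greater than r:
r = 5: 9, 23, 27 → 3
r = 11: 23, 27 → 2
r = 17: 23, 27 → 2
r = 24: 27 → 1
r = 32: none → 0
r = 33: none → 0
r = 35: none → 0
Cross-inversions: 3 + 2 + 2 + 1 + 0 + 0 + 0 = 8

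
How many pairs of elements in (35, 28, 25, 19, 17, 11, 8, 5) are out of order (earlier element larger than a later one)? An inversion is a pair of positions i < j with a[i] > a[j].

28

For each element, count later entries that are smaller:
35 → 28, 25, 19, 17, 11, 8, 5 → 7
28 → 25, 19, 17, 11, 8, 5 → 6
25 → 19, 17, 11, 8, 5 → 5
19 → 17, 11, 8, 5 → 4
17 → 11, 8, 5 → 3
11 → 8, 5 → 2
8 → 5 → 1
5 → none → 0
Sum: 7 + 6 + 5 + 4 + 3 + 2 + 1 + 0 = 28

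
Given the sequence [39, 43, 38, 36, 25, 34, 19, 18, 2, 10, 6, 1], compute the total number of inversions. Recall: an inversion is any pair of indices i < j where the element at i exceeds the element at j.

62

Count, for each position, how many later elements it exceeds:
39: 10
43: 10
38: 9
36: 8
25: 6
34: 6
19: 5
18: 4
2: 1
10: 2
6: 1
1: 0
Sum: 10 + 10 + 9 + 8 + 6 + 6 + 5 + 4 + 1 + 2 + 1 + 0 = 62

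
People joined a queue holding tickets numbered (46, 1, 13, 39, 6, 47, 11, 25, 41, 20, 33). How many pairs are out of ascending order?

Count, for each position, how many later elements it exceeds:
46 → 1, 13, 39, 6, 11, 25, 41, 20, 33 → 9
1 → none → 0
13 → 6, 11 → 2
39 → 6, 11, 25, 20, 33 → 5
6 → none → 0
47 → 11, 25, 41, 20, 33 → 5
11 → none → 0
25 → 20 → 1
41 → 20, 33 → 2
20 → none → 0
33 → none → 0
Sum: 9 + 0 + 2 + 5 + 0 + 5 + 0 + 1 + 2 + 0 + 0 = 24

There are 24 out-of-order pairs.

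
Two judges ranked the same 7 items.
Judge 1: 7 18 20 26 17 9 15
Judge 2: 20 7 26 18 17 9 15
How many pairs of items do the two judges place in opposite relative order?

Assign each item its position (1..7) in the first ordering, then rewrite the second ordering as that position sequence:
positions: 7→1, 18→2, 20→3, 26→4, 17→5, 9→6, 15→7
second ordering as positions: [3, 1, 4, 2, 5, 6, 7]
Discordant pairs = inversions in this position sequence.
3: 1, 2 → 2
1: 0
4: 2 → 1
2: 0
5: 0
6: 0
7: 0
Total: 2 + 0 + 1 + 0 + 0 + 0 + 0 = 3

3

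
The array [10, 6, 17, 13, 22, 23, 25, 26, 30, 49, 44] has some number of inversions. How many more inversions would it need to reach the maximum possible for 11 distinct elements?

Maximum inversions for 11 distinct elements is C(11, 2) = 11·10/2 = 55.
Current inversions — for each element, count later smaller elements:
10: 1
6: 0
17: 1
13: 0
22: 0
23: 0
25: 0
26: 0
30: 0
49: 1
44: 0
Current total: 1 + 0 + 1 + 0 + 0 + 0 + 0 + 0 + 0 + 1 + 0 = 3
Shortfall: 55 − 3 = 52

52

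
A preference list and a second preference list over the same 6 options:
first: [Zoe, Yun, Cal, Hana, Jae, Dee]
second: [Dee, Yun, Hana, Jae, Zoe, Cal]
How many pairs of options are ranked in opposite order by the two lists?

10

Assign each item its position (1..6) in the first ordering, then rewrite the second ordering as that position sequence:
positions: Zoe→1, Yun→2, Cal→3, Hana→4, Jae→5, Dee→6
second ordering as positions: [6, 2, 4, 5, 1, 3]
Discordant pairs = inversions in this position sequence.
6: 2, 4, 5, 1, 3 → 5
2: 1 → 1
4: 1, 3 → 2
5: 1, 3 → 2
1: 0
3: 0
Total: 5 + 1 + 2 + 2 + 0 + 0 = 10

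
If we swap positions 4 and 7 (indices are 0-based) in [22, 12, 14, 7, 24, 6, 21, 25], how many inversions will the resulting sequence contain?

13 inversions

Positions 4 and 7 hold 24 and 25; after swapping, the array is [22, 12, 14, 7, 25, 6, 21, 24].
For each element, count later entries that are smaller:
22 → 12, 14, 7, 6, 21 → 5
12 → 7, 6 → 2
14 → 7, 6 → 2
7 → 6 → 1
25 → 6, 21, 24 → 3
6 → none → 0
21 → none → 0
24 → none → 0
Sum: 5 + 2 + 2 + 1 + 3 + 0 + 0 + 0 = 13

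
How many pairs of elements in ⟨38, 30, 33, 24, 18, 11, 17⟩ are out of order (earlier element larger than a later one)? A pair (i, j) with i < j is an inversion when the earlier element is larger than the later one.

19 inversions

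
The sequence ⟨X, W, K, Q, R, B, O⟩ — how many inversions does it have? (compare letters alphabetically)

16

Sweep left to right; for each value list the smaller values that follow it:
X → W, K, Q, R, B, O → 6
W → K, Q, R, B, O → 5
K → B → 1
Q → B, O → 2
R → B, O → 2
B → none → 0
O → none → 0
Sum: 6 + 5 + 1 + 2 + 2 + 0 + 0 = 16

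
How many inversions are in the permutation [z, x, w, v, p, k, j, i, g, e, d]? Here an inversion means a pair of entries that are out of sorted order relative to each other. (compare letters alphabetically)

55 inversions

Element-by-element contributions:
z → x, w, v, p, k, j, i, g, e, d → 10
x → w, v, p, k, j, i, g, e, d → 9
w → v, p, k, j, i, g, e, d → 8
v → p, k, j, i, g, e, d → 7
p → k, j, i, g, e, d → 6
k → j, i, g, e, d → 5
j → i, g, e, d → 4
i → g, e, d → 3
g → e, d → 2
e → d → 1
d → none → 0
Sum: 10 + 9 + 8 + 7 + 6 + 5 + 4 + 3 + 2 + 1 + 0 = 55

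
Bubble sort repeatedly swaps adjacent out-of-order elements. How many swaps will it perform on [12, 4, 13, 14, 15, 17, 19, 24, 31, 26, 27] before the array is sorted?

3 adjacent swaps

Each adjacent swap fixes exactly one inversion, so the minimum swap count equals the number of inversions.
Count inversions — for each element, later elements that are smaller:
12: 4 → 1
4: none → 0
13: none → 0
14: none → 0
15: none → 0
17: none → 0
19: none → 0
24: none → 0
31: 26, 27 → 2
26: none → 0
27: none → 0
Total inversions: 1 + 0 + 0 + 0 + 0 + 0 + 0 + 0 + 2 + 0 + 0 = 3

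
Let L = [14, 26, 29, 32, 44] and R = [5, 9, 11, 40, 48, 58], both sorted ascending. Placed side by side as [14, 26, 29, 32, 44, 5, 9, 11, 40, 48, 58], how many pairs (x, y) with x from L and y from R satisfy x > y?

There are 16 cross-inversions.

Count, for every r in R, how many entries of L exceed r:
r = 5: 14, 26, 29, 32, 44 → 5
r = 9: 14, 26, 29, 32, 44 → 5
r = 11: 14, 26, 29, 32, 44 → 5
r = 40: 44 → 1
r = 48: none → 0
r = 58: none → 0
Cross-inversions: 5 + 5 + 5 + 1 + 0 + 0 = 16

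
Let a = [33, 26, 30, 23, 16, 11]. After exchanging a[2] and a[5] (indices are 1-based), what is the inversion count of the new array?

11 inversions

Positions 2 and 5 hold 26 and 16; after swapping, the array is [33, 16, 30, 23, 26, 11].
Sweep left to right; for each value list the smaller values that follow it:
33 → 16, 30, 23, 26, 11 → 5
16 → 11 → 1
30 → 23, 26, 11 → 3
23 → 11 → 1
26 → 11 → 1
11 → none → 0
Sum: 5 + 1 + 3 + 1 + 1 + 0 = 11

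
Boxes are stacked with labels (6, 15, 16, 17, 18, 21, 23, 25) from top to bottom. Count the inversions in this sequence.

Inversions: 0

For each element, count later entries that are smaller:
6 → none → 0
15 → none → 0
16 → none → 0
17 → none → 0
18 → none → 0
21 → none → 0
23 → none → 0
25 → none → 0
Sum: 0 + 0 + 0 + 0 + 0 + 0 + 0 + 0 = 0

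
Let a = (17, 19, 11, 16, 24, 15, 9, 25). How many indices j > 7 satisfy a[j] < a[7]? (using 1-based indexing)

0 such elements

The element at index 7 is 9.
Elements after it: 25
None of them are smaller than 9.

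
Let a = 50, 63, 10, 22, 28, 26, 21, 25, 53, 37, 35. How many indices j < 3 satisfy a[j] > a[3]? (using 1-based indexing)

The element at index 3 is 10.
Elements before it: 50, 63
Those larger than 10: 50, 63

2 such elements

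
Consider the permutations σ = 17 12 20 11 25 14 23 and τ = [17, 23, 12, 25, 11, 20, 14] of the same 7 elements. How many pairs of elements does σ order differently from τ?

8 discordant pairs

Assign each item its position (1..7) in the first ordering, then rewrite the second ordering as that position sequence:
positions: 17→1, 12→2, 20→3, 11→4, 25→5, 14→6, 23→7
second ordering as positions: [1, 7, 2, 5, 4, 3, 6]
Discordant pairs = inversions in this position sequence.
1: 0
7: 2, 5, 4, 3, 6 → 5
2: 0
5: 4, 3 → 2
4: 3 → 1
3: 0
6: 0
Total: 0 + 5 + 0 + 2 + 1 + 0 + 0 = 8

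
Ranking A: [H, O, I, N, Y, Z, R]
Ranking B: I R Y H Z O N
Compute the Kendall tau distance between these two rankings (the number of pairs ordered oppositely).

Assign each item its position (1..7) in the first ordering, then rewrite the second ordering as that position sequence:
positions: H→1, O→2, I→3, N→4, Y→5, Z→6, R→7
second ordering as positions: [3, 7, 5, 1, 6, 2, 4]
Discordant pairs = inversions in this position sequence.
3: 1, 2 → 2
7: 5, 1, 6, 2, 4 → 5
5: 1, 2, 4 → 3
1: 0
6: 2, 4 → 2
2: 0
4: 0
Total: 2 + 5 + 3 + 0 + 2 + 0 + 0 = 12

12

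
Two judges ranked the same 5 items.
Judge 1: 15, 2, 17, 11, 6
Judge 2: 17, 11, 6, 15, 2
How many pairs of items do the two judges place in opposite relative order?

Discordant pairs: 6

Assign each item its position (1..5) in the first ordering, then rewrite the second ordering as that position sequence:
positions: 15→1, 2→2, 17→3, 11→4, 6→5
second ordering as positions: [3, 4, 5, 1, 2]
Discordant pairs = inversions in this position sequence.
3: 1, 2 → 2
4: 1, 2 → 2
5: 1, 2 → 2
1: 0
2: 0
Total: 2 + 2 + 2 + 0 + 0 = 6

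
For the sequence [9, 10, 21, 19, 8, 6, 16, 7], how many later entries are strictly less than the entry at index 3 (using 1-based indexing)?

5

The element at index 3 is 21.
Elements after it: 19, 8, 6, 16, 7
Those smaller than 21: 19, 8, 6, 16, 7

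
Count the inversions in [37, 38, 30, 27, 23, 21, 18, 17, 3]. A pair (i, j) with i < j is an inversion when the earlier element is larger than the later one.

There are 35 out-of-order pairs.

Sweep left to right; for each value list the smaller values that follow it:
37: 7
38: 7
30: 6
27: 5
23: 4
21: 3
18: 2
17: 1
3: 0
Sum: 7 + 7 + 6 + 5 + 4 + 3 + 2 + 1 + 0 = 35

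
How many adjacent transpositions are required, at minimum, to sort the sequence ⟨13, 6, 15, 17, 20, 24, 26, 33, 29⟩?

2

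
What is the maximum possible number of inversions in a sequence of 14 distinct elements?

The maximum occurs when the array is in strictly decreasing order: every one of the C(14, 2) pairs is inverted.
C(14, 2) = 14·13/2 = 91

91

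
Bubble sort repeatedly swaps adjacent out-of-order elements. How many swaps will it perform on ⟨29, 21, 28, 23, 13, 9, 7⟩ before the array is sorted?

Each adjacent swap fixes exactly one inversion, so the minimum swap count equals the number of inversions.
Count inversions — for each element, later elements that are smaller:
29: 21, 28, 23, 13, 9, 7 → 6
21: 13, 9, 7 → 3
28: 23, 13, 9, 7 → 4
23: 13, 9, 7 → 3
13: 9, 7 → 2
9: 7 → 1
7: none → 0
Total inversions: 6 + 3 + 4 + 3 + 2 + 1 + 0 = 19

There are 19 swaps.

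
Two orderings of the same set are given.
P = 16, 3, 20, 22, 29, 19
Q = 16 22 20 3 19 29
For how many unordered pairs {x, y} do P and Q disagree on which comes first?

4

Assign each item its position (1..6) in the first ordering, then rewrite the second ordering as that position sequence:
positions: 16→1, 3→2, 20→3, 22→4, 29→5, 19→6
second ordering as positions: [1, 4, 3, 2, 6, 5]
Discordant pairs = inversions in this position sequence.
1: 0
4: 3, 2 → 2
3: 2 → 1
2: 0
6: 5 → 1
5: 0
Total: 0 + 2 + 1 + 0 + 1 + 0 = 4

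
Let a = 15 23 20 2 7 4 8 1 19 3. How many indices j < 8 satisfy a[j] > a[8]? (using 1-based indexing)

7

The element at index 8 is 1.
Elements before it: 15, 23, 20, 2, 7, 4, 8
Those larger than 1: 15, 23, 20, 2, 7, 4, 8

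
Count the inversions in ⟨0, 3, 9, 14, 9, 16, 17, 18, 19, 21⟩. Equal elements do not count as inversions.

1 out-of-order pair

Sweep left to right; for each value list the smaller values that follow it:
0 → none → 0
3 → none → 0
9 → none → 0
14 → 9 → 1
9 → none → 0
16 → none → 0
17 → none → 0
18 → none → 0
19 → none → 0
21 → none → 0
Sum: 0 + 0 + 0 + 1 + 0 + 0 + 0 + 0 + 0 + 0 = 1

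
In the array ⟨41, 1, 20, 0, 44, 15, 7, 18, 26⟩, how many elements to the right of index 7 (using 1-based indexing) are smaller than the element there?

0 such elements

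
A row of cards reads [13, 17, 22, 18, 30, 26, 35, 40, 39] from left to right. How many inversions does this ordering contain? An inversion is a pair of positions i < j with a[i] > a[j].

There are 3 inversions.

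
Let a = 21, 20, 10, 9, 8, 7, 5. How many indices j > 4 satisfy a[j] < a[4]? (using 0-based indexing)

The element at index 4 is 8.
Elements after it: 7, 5
Those smaller than 8: 7, 5

2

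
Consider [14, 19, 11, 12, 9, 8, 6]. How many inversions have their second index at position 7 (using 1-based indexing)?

The element at index 7 is 6.
Elements before it: 14, 19, 11, 12, 9, 8
Those larger than 6: 14, 19, 11, 12, 9, 8

6 such elements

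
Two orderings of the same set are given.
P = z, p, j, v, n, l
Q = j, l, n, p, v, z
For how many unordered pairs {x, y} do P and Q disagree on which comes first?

11 disagreeing pairs

Assign each item its position (1..6) in the first ordering, then rewrite the second ordering as that position sequence:
positions: z→1, p→2, j→3, v→4, n→5, l→6
second ordering as positions: [3, 6, 5, 2, 4, 1]
Discordant pairs = inversions in this position sequence.
3: 2, 1 → 2
6: 5, 2, 4, 1 → 4
5: 2, 4, 1 → 3
2: 1 → 1
4: 1 → 1
1: 0
Total: 2 + 4 + 3 + 1 + 1 + 0 = 11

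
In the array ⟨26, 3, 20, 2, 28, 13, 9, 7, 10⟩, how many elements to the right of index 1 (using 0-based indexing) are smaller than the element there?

The element at index 1 is 3.
Elements after it: 20, 2, 28, 13, 9, 7, 10
Those smaller than 3: 2

1 such element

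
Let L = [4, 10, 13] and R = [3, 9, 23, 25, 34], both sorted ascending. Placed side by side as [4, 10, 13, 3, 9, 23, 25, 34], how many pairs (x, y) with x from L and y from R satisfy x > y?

5

Count, for every r in R, how many entries of L exceed r:
r = 3: 4, 10, 13 → 3
r = 9: 10, 13 → 2
r = 23: none → 0
r = 25: none → 0
r = 34: none → 0
Cross-inversions: 3 + 2 + 0 + 0 + 0 = 5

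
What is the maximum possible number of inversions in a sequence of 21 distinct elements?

210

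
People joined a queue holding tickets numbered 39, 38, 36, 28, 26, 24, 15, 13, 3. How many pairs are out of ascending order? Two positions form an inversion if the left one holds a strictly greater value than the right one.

For each element, count later entries that are smaller:
39 → 38, 36, 28, 26, 24, 15, 13, 3 → 8
38 → 36, 28, 26, 24, 15, 13, 3 → 7
36 → 28, 26, 24, 15, 13, 3 → 6
28 → 26, 24, 15, 13, 3 → 5
26 → 24, 15, 13, 3 → 4
24 → 15, 13, 3 → 3
15 → 13, 3 → 2
13 → 3 → 1
3 → none → 0
Sum: 8 + 7 + 6 + 5 + 4 + 3 + 2 + 1 + 0 = 36

36 inversions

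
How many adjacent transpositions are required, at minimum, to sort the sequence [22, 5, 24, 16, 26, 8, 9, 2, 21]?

There are 21 adjacent swaps.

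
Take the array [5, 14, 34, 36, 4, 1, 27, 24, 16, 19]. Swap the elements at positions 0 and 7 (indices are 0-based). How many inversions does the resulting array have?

25

Positions 0 and 7 hold 5 and 24; after swapping, the array is [24, 14, 34, 36, 4, 1, 27, 5, 16, 19].
Count, for each position, how many later elements it exceeds:
24: 6
14: 3
34: 6
36: 6
4: 1
1: 0
27: 3
5: 0
16: 0
19: 0
Sum: 6 + 3 + 6 + 6 + 1 + 0 + 3 + 0 + 0 + 0 = 25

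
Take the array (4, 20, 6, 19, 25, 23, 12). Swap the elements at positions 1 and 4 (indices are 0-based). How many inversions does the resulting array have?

Positions 1 and 4 hold 20 and 25; after swapping, the array is [4, 25, 6, 19, 20, 23, 12].
Count, for each position, how many later elements it exceeds:
4: 0
25: 5
6: 0
19: 1
20: 1
23: 1
12: 0
Sum: 0 + 5 + 0 + 1 + 1 + 1 + 0 = 8

8 inversions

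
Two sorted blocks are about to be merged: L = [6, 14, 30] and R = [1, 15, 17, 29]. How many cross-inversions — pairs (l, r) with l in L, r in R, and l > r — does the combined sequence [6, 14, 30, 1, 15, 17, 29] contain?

There are 6 split inversions.

For each element r of the right run, count left-run elements greater than r:
r = 1: 6, 14, 30 → 3
r = 15: 30 → 1
r = 17: 30 → 1
r = 29: 30 → 1
Cross-inversions: 3 + 1 + 1 + 1 = 6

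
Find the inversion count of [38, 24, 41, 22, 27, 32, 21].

Inversions: 14

Element-by-element contributions:
38: 5
24: 2
41: 4
22: 1
27: 1
32: 1
21: 0
Sum: 5 + 2 + 4 + 1 + 1 + 1 + 0 = 14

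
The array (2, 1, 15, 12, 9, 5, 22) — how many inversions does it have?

7 inversions

Listing every pair i<j with a[i]>a[j] (using 0-based positions):
(0,1): 2 > 1
(2,3): 15 > 12
(2,4): 15 > 9
(2,5): 15 > 5
(3,4): 12 > 9
(3,5): 12 > 5
(4,5): 9 > 5
That's 7 pairs.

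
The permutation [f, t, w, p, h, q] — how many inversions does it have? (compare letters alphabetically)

Sweep left to right; for each value list the smaller values that follow it:
f → none → 0
t → p, h, q → 3
w → p, h, q → 3
p → h → 1
h → none → 0
q → none → 0
Sum: 0 + 3 + 3 + 1 + 0 + 0 = 7

7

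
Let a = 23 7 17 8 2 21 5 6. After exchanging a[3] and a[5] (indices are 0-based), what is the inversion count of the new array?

Positions 3 and 5 hold 8 and 21; after swapping, the array is [23, 7, 17, 21, 2, 8, 5, 6].
For each element, count later entries that are smaller:
23: 7
7: 3
17: 4
21: 4
2: 0
8: 2
5: 0
6: 0
Sum: 7 + 3 + 4 + 4 + 0 + 2 + 0 + 0 = 20

20 inversions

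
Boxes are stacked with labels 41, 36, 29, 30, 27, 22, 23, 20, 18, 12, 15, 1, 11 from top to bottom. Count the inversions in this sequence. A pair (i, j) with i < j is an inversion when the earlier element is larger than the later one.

74 inversions

Element-by-element contributions:
41 → 36, 29, 30, 27, 22, 23, 20, 18, 12, 15, 1, 11 → 12
36 → 29, 30, 27, 22, 23, 20, 18, 12, 15, 1, 11 → 11
29 → 27, 22, 23, 20, 18, 12, 15, 1, 11 → 9
30 → 27, 22, 23, 20, 18, 12, 15, 1, 11 → 9
27 → 22, 23, 20, 18, 12, 15, 1, 11 → 8
22 → 20, 18, 12, 15, 1, 11 → 6
23 → 20, 18, 12, 15, 1, 11 → 6
20 → 18, 12, 15, 1, 11 → 5
18 → 12, 15, 1, 11 → 4
12 → 1, 11 → 2
15 → 1, 11 → 2
1 → none → 0
11 → none → 0
Sum: 12 + 11 + 9 + 9 + 8 + 6 + 6 + 5 + 4 + 2 + 2 + 0 + 0 = 74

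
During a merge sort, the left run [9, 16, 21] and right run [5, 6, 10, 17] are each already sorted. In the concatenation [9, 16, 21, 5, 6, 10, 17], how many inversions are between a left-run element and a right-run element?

9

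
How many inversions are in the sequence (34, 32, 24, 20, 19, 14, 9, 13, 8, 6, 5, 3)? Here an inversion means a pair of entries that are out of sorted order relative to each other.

65 inversions

For each element, count later entries that are smaller:
34 → 32, 24, 20, 19, 14, 9, 13, 8, 6, 5, 3 → 11
32 → 24, 20, 19, 14, 9, 13, 8, 6, 5, 3 → 10
24 → 20, 19, 14, 9, 13, 8, 6, 5, 3 → 9
20 → 19, 14, 9, 13, 8, 6, 5, 3 → 8
19 → 14, 9, 13, 8, 6, 5, 3 → 7
14 → 9, 13, 8, 6, 5, 3 → 6
9 → 8, 6, 5, 3 → 4
13 → 8, 6, 5, 3 → 4
8 → 6, 5, 3 → 3
6 → 5, 3 → 2
5 → 3 → 1
3 → none → 0
Sum: 11 + 10 + 9 + 8 + 7 + 6 + 4 + 4 + 3 + 2 + 1 + 0 = 65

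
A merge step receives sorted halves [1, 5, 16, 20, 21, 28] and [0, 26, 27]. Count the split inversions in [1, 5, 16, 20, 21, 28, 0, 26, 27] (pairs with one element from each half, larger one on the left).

Split inversions: 8

Count, for every r in R, how many entries of L exceed r:
r = 0: 1, 5, 16, 20, 21, 28 → 6
r = 26: 28 → 1
r = 27: 28 → 1
Cross-inversions: 6 + 1 + 1 = 8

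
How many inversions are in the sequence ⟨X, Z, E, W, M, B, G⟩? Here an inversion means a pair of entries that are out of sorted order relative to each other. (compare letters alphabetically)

Element-by-element contributions:
X → E, W, M, B, G → 5
Z → E, W, M, B, G → 5
E → B → 1
W → M, B, G → 3
M → B, G → 2
B → none → 0
G → none → 0
Sum: 5 + 5 + 1 + 3 + 2 + 0 + 0 = 16

16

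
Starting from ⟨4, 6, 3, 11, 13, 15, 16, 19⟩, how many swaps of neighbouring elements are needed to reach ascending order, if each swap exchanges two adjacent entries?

Swaps: 2

Each adjacent swap fixes exactly one inversion, so the minimum swap count equals the number of inversions.
Count inversions — for each element, later elements that are smaller:
4: 3 → 1
6: 3 → 1
3: none → 0
11: none → 0
13: none → 0
15: none → 0
16: none → 0
19: none → 0
Total inversions: 1 + 1 + 0 + 0 + 0 + 0 + 0 + 0 = 2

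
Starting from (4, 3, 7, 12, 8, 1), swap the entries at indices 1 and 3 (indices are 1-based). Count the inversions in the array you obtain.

There are 8 inversions.

Positions 1 and 3 hold 4 and 7; after swapping, the array is [7, 3, 4, 12, 8, 1].
Sweep left to right; for each value list the smaller values that follow it:
7: 3
3: 1
4: 1
12: 2
8: 1
1: 0
Sum: 3 + 1 + 1 + 2 + 1 + 0 = 8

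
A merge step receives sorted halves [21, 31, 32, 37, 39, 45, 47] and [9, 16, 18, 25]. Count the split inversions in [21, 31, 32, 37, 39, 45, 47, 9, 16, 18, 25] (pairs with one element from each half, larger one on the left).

Take each right-half value and tally the left-half values above it:
r = 9: 21, 31, 32, 37, 39, 45, 47 → 7
r = 16: 21, 31, 32, 37, 39, 45, 47 → 7
r = 18: 21, 31, 32, 37, 39, 45, 47 → 7
r = 25: 31, 32, 37, 39, 45, 47 → 6
Cross-inversions: 7 + 7 + 7 + 6 = 27

There are 27 cross-inversions.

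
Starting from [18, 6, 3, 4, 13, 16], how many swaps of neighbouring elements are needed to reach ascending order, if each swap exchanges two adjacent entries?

Each adjacent swap fixes exactly one inversion, so the minimum swap count equals the number of inversions.
Count inversions — for each element, later elements that are smaller:
18: 6, 3, 4, 13, 16 → 5
6: 3, 4 → 2
3: none → 0
4: none → 0
13: none → 0
16: none → 0
Total inversions: 5 + 2 + 0 + 0 + 0 + 0 = 7

7 adjacent swaps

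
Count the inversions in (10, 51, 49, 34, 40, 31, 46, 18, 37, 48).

23

Sweep left to right; for each value list the smaller values that follow it:
10: 0
51: 8
49: 7
34: 2
40: 3
31: 1
46: 2
18: 0
37: 0
48: 0
Sum: 0 + 8 + 7 + 2 + 3 + 1 + 2 + 0 + 0 + 0 = 23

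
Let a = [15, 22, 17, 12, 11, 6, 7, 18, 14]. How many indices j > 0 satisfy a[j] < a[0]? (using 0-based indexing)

The element at index 0 is 15.
Elements after it: 22, 17, 12, 11, 6, 7, 18, 14
Those smaller than 15: 12, 11, 6, 7, 14

5 such elements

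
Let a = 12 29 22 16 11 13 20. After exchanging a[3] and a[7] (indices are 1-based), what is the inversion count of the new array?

11

Positions 3 and 7 hold 22 and 20; after swapping, the array is [12, 29, 20, 16, 11, 13, 22].
Count, for each position, how many later elements it exceeds:
12 → 11 → 1
29 → 20, 16, 11, 13, 22 → 5
20 → 16, 11, 13 → 3
16 → 11, 13 → 2
11 → none → 0
13 → none → 0
22 → none → 0
Sum: 1 + 5 + 3 + 2 + 0 + 0 + 0 = 11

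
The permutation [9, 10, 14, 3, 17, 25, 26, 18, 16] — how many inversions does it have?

9

For each element, count later entries that are smaller:
9 → 3 → 1
10 → 3 → 1
14 → 3 → 1
3 → none → 0
17 → 16 → 1
25 → 18, 16 → 2
26 → 18, 16 → 2
18 → 16 → 1
16 → none → 0
Sum: 1 + 1 + 1 + 0 + 1 + 2 + 2 + 1 + 0 = 9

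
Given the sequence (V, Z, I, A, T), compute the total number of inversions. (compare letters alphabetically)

7

Out-of-order index pairs (0-indexed):
(0,2): V > I
(0,3): V > A
(0,4): V > T
(1,2): Z > I
(1,3): Z > A
(1,4): Z > T
(2,3): I > A
That's 7 pairs.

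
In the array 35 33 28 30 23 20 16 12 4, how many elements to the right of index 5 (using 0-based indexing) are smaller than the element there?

The element at index 5 is 20.
Elements after it: 16, 12, 4
Those smaller than 20: 16, 12, 4

3 such elements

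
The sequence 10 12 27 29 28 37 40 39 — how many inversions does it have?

2

Count, for each position, how many later elements it exceeds:
10: 0
12: 0
27: 0
29: 1
28: 0
37: 0
40: 1
39: 0
Sum: 0 + 0 + 0 + 1 + 0 + 0 + 1 + 0 = 2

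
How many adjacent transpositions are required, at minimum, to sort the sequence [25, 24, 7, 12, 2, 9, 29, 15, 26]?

The minimum number of adjacent swaps to sort an array equals its inversion count, since every such swap removes exactly one inversion.
Count inversions — for each element, later elements that are smaller:
25: 24, 7, 12, 2, 9, 15 → 6
24: 7, 12, 2, 9, 15 → 5
7: 2 → 1
12: 2, 9 → 2
2: none → 0
9: none → 0
29: 15, 26 → 2
15: none → 0
26: none → 0
Total inversions: 6 + 5 + 1 + 2 + 0 + 0 + 2 + 0 + 0 = 16

16 adjacent swaps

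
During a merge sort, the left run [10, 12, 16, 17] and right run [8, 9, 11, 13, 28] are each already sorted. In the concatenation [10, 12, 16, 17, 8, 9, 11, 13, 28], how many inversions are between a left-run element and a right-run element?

13

For each element r of the right run, count left-run elements greater than r:
r = 8: 10, 12, 16, 17 → 4
r = 9: 10, 12, 16, 17 → 4
r = 11: 12, 16, 17 → 3
r = 13: 16, 17 → 2
r = 28: none → 0
Cross-inversions: 4 + 4 + 3 + 2 + 0 = 13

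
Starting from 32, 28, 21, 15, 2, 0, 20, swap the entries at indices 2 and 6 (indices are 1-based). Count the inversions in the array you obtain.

11

Positions 2 and 6 hold 28 and 0; after swapping, the array is [32, 0, 21, 15, 2, 28, 20].
Sweep left to right; for each value list the smaller values that follow it:
32: 6
0: 0
21: 3
15: 1
2: 0
28: 1
20: 0
Sum: 6 + 0 + 3 + 1 + 0 + 1 + 0 = 11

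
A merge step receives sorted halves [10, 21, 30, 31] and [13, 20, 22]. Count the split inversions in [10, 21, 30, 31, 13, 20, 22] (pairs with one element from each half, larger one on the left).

Take each right-half value and tally the left-half values above it:
r = 13: 21, 30, 31 → 3
r = 20: 21, 30, 31 → 3
r = 22: 30, 31 → 2
Cross-inversions: 3 + 3 + 2 = 8

8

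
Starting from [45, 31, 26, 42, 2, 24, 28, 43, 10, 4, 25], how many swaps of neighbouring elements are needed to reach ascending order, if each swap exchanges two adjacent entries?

37 adjacent swaps

Each adjacent swap fixes exactly one inversion, so the minimum swap count equals the number of inversions.
Count inversions — for each element, later elements that are smaller:
45: 31, 26, 42, 2, 24, 28, 43, 10, 4, 25 → 10
31: 26, 2, 24, 28, 10, 4, 25 → 7
26: 2, 24, 10, 4, 25 → 5
42: 2, 24, 28, 10, 4, 25 → 6
2: none → 0
24: 10, 4 → 2
28: 10, 4, 25 → 3
43: 10, 4, 25 → 3
10: 4 → 1
4: none → 0
25: none → 0
Total inversions: 10 + 7 + 5 + 6 + 0 + 2 + 3 + 3 + 1 + 0 + 0 = 37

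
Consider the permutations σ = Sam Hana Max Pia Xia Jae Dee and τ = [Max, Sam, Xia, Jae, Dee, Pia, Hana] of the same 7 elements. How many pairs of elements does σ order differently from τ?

Assign each item its position (1..7) in the first ordering, then rewrite the second ordering as that position sequence:
positions: Sam→1, Hana→2, Max→3, Pia→4, Xia→5, Jae→6, Dee→7
second ordering as positions: [3, 1, 5, 6, 7, 4, 2]
Discordant pairs = inversions in this position sequence.
3: 1, 2 → 2
1: 0
5: 4, 2 → 2
6: 4, 2 → 2
7: 4, 2 → 2
4: 2 → 1
2: 0
Total: 2 + 0 + 2 + 2 + 2 + 1 + 0 = 9

9 discordant pairs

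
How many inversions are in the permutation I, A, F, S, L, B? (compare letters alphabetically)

Out-of-order pairs: 7

Inversion pairs (indices are 1-based):
(1,2): I > A
(1,3): I > F
(1,6): I > B
(3,6): F > B
(4,5): S > L
(4,6): S > B
(5,6): L > B
That's 7 pairs.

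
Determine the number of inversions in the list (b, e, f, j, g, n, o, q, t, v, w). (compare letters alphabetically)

Count, for each position, how many later elements it exceeds:
b → none → 0
e → none → 0
f → none → 0
j → g → 1
g → none → 0
n → none → 0
o → none → 0
q → none → 0
t → none → 0
v → none → 0
w → none → 0
Sum: 0 + 0 + 0 + 1 + 0 + 0 + 0 + 0 + 0 + 0 + 0 = 1

There is 1 out-of-order pair.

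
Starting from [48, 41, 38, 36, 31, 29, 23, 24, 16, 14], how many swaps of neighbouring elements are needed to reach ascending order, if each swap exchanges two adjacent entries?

44

Each adjacent swap fixes exactly one inversion, so the minimum swap count equals the number of inversions.
Count inversions — for each element, later elements that are smaller:
48: 41, 38, 36, 31, 29, 23, 24, 16, 14 → 9
41: 38, 36, 31, 29, 23, 24, 16, 14 → 8
38: 36, 31, 29, 23, 24, 16, 14 → 7
36: 31, 29, 23, 24, 16, 14 → 6
31: 29, 23, 24, 16, 14 → 5
29: 23, 24, 16, 14 → 4
23: 16, 14 → 2
24: 16, 14 → 2
16: 14 → 1
14: none → 0
Total inversions: 9 + 8 + 7 + 6 + 5 + 4 + 2 + 2 + 1 + 0 = 44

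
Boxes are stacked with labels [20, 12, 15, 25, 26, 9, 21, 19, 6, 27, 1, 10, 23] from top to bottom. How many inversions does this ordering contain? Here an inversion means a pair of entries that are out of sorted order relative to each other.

Out-of-order pairs: 42

Sweep left to right; for each value list the smaller values that follow it:
20: 7
12: 4
15: 4
25: 7
26: 7
9: 2
21: 4
19: 3
6: 1
27: 3
1: 0
10: 0
23: 0
Sum: 7 + 4 + 4 + 7 + 7 + 2 + 4 + 3 + 1 + 3 + 0 + 0 + 0 = 42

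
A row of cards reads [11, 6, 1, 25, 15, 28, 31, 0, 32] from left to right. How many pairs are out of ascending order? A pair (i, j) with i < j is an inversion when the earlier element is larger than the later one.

Inversions: 11

Element-by-element contributions:
11 → 6, 1, 0 → 3
6 → 1, 0 → 2
1 → 0 → 1
25 → 15, 0 → 2
15 → 0 → 1
28 → 0 → 1
31 → 0 → 1
0 → none → 0
32 → none → 0
Sum: 3 + 2 + 1 + 2 + 1 + 1 + 1 + 0 + 0 = 11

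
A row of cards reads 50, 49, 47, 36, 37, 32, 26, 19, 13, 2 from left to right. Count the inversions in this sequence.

Element-by-element contributions:
50 → 49, 47, 36, 37, 32, 26, 19, 13, 2 → 9
49 → 47, 36, 37, 32, 26, 19, 13, 2 → 8
47 → 36, 37, 32, 26, 19, 13, 2 → 7
36 → 32, 26, 19, 13, 2 → 5
37 → 32, 26, 19, 13, 2 → 5
32 → 26, 19, 13, 2 → 4
26 → 19, 13, 2 → 3
19 → 13, 2 → 2
13 → 2 → 1
2 → none → 0
Sum: 9 + 8 + 7 + 5 + 5 + 4 + 3 + 2 + 1 + 0 = 44

44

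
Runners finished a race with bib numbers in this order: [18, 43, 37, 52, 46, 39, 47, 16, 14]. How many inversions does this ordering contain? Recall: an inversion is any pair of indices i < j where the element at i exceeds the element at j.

Element-by-element contributions:
18 → 16, 14 → 2
43 → 37, 39, 16, 14 → 4
37 → 16, 14 → 2
52 → 46, 39, 47, 16, 14 → 5
46 → 39, 16, 14 → 3
39 → 16, 14 → 2
47 → 16, 14 → 2
16 → 14 → 1
14 → none → 0
Sum: 2 + 4 + 2 + 5 + 3 + 2 + 2 + 1 + 0 = 21

Inversions: 21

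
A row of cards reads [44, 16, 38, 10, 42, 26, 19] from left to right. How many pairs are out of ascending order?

13

Sweep left to right; for each value list the smaller values that follow it:
44 → 16, 38, 10, 42, 26, 19 → 6
16 → 10 → 1
38 → 10, 26, 19 → 3
10 → none → 0
42 → 26, 19 → 2
26 → 19 → 1
19 → none → 0
Sum: 6 + 1 + 3 + 0 + 2 + 1 + 0 = 13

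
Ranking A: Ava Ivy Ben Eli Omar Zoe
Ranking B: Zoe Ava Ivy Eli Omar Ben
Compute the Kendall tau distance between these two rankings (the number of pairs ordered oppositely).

7

Assign each item its position (1..6) in the first ordering, then rewrite the second ordering as that position sequence:
positions: Ava→1, Ivy→2, Ben→3, Eli→4, Omar→5, Zoe→6
second ordering as positions: [6, 1, 2, 4, 5, 3]
Discordant pairs = inversions in this position sequence.
6: 1, 2, 4, 5, 3 → 5
1: 0
2: 0
4: 3 → 1
5: 3 → 1
3: 0
Total: 5 + 0 + 0 + 1 + 1 + 0 = 7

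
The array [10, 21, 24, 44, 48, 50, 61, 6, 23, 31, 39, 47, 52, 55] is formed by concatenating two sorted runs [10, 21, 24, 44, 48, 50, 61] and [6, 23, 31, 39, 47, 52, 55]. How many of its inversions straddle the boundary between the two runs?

25

Count, for every r in R, how many entries of L exceed r:
r = 6: 10, 21, 24, 44, 48, 50, 61 → 7
r = 23: 24, 44, 48, 50, 61 → 5
r = 31: 44, 48, 50, 61 → 4
r = 39: 44, 48, 50, 61 → 4
r = 47: 48, 50, 61 → 3
r = 52: 61 → 1
r = 55: 61 → 1
Cross-inversions: 7 + 5 + 4 + 4 + 3 + 1 + 1 = 25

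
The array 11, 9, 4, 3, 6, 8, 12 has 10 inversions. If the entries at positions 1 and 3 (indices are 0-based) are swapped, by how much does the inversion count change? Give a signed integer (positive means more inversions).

Positions 1 and 3 hold 9 and 3; after swapping, the array is [11, 3, 4, 9, 6, 8, 12].
Element-by-element contributions:
11: 5
3: 0
4: 0
9: 2
6: 0
8: 0
12: 0
Sum: 5 + 0 + 0 + 2 + 0 + 0 + 0 = 7
Change: 7 − 10 = -3

-3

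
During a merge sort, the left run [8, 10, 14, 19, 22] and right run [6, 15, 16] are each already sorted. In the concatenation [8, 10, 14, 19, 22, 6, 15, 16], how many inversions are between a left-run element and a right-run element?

Take each right-half value and tally the left-half values above it:
r = 6: 8, 10, 14, 19, 22 → 5
r = 15: 19, 22 → 2
r = 16: 19, 22 → 2
Cross-inversions: 5 + 2 + 2 = 9

9 split inversions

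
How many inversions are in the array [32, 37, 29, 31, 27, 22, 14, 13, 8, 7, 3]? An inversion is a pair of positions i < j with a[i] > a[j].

There are 53 out-of-order pairs.

Element-by-element contributions:
32 → 29, 31, 27, 22, 14, 13, 8, 7, 3 → 9
37 → 29, 31, 27, 22, 14, 13, 8, 7, 3 → 9
29 → 27, 22, 14, 13, 8, 7, 3 → 7
31 → 27, 22, 14, 13, 8, 7, 3 → 7
27 → 22, 14, 13, 8, 7, 3 → 6
22 → 14, 13, 8, 7, 3 → 5
14 → 13, 8, 7, 3 → 4
13 → 8, 7, 3 → 3
8 → 7, 3 → 2
7 → 3 → 1
3 → none → 0
Sum: 9 + 9 + 7 + 7 + 6 + 5 + 4 + 3 + 2 + 1 + 0 = 53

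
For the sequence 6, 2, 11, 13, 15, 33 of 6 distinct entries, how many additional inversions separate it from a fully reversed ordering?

14 inversions short

Maximum inversions for 6 distinct elements is C(6, 2) = 6·5/2 = 15.
Current inversions — for each element, count later smaller elements:
6: 1
2: 0
11: 0
13: 0
15: 0
33: 0
Current total: 1 + 0 + 0 + 0 + 0 + 0 = 1
Shortfall: 15 − 1 = 14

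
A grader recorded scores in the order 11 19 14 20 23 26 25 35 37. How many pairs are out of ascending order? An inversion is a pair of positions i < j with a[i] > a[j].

There are 2 inversions.

For each element, count later entries that are smaller:
11 → none → 0
19 → 14 → 1
14 → none → 0
20 → none → 0
23 → none → 0
26 → 25 → 1
25 → none → 0
35 → none → 0
37 → none → 0
Sum: 0 + 1 + 0 + 0 + 0 + 1 + 0 + 0 + 0 = 2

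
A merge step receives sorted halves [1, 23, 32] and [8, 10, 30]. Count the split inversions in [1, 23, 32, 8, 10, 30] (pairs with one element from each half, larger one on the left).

Cross-inversions: 5

Take each right-half value and tally the left-half values above it:
r = 8: 23, 32 → 2
r = 10: 23, 32 → 2
r = 30: 32 → 1
Cross-inversions: 2 + 2 + 1 = 5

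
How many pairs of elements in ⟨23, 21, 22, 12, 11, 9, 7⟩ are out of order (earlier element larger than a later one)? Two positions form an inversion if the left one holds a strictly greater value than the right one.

20 inversions

Count, for each position, how many later elements it exceeds:
23: 6
21: 4
22: 4
12: 3
11: 2
9: 1
7: 0
Sum: 6 + 4 + 4 + 3 + 2 + 1 + 0 = 20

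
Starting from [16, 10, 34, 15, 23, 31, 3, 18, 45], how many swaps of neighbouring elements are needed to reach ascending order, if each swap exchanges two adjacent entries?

14

The minimum number of adjacent swaps to sort an array equals its inversion count, since every such swap removes exactly one inversion.
Count inversions — for each element, later elements that are smaller:
16: 10, 15, 3 → 3
10: 3 → 1
34: 15, 23, 31, 3, 18 → 5
15: 3 → 1
23: 3, 18 → 2
31: 3, 18 → 2
3: none → 0
18: none → 0
45: none → 0
Total inversions: 3 + 1 + 5 + 1 + 2 + 2 + 0 + 0 + 0 = 14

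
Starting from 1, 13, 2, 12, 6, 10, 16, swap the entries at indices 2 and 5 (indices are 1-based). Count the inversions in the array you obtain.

Positions 2 and 5 hold 13 and 6; after swapping, the array is [1, 6, 2, 12, 13, 10, 16].
Element-by-element contributions:
1: 0
6: 1
2: 0
12: 1
13: 1
10: 0
16: 0
Sum: 0 + 1 + 0 + 1 + 1 + 0 + 0 = 3

3 inversions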